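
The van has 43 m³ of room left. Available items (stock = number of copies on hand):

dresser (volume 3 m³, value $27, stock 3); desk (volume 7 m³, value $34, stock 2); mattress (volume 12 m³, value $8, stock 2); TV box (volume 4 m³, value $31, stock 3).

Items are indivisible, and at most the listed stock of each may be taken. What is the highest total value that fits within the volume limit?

Best selections within volume 43 and stock limits:
- 3×dresser + 2×desk + 3×TV box: volume 35, value 242
- 3×dresser + 2×desk + 1×mattress + 2×TV box: volume 43, value 219
- 3×dresser + 1×desk + 1×mattress + 3×TV box: volume 40, value 216
Best: $242.

$242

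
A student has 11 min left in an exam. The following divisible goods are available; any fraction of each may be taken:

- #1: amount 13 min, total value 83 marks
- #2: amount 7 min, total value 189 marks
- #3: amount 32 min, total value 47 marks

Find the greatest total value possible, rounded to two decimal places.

214.54

Take in order of value per unit:
- #2 (189/7 per unit): all 7 → value 189, running total 189.00
- #1 (83/13 per unit): 4 of 13 → value 4×83/13 = 25.5385, running total 214.54
Total 214.54.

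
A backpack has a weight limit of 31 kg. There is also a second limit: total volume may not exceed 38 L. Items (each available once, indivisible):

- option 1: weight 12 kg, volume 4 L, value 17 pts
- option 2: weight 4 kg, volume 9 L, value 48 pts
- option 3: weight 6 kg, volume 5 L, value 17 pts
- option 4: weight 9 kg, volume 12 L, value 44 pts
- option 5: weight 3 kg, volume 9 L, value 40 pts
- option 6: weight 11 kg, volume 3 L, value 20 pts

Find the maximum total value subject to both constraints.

152 pts

Feasible sets respecting both limits:
- option 2+option 4+option 5+option 6: weight 27, volume 33, value 152
- option 1+option 2+option 4+option 5: weight 28, volume 34, value 149
- option 2+option 3+option 4+option 5: weight 22, volume 35, value 149
- option 2+option 4+option 5: weight 16, volume 30, value 132
Best: 152 pts.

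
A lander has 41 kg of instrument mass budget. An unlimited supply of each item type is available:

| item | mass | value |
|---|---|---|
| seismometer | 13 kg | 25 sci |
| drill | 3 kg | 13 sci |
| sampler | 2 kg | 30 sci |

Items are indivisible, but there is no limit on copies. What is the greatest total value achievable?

600 sci

Best value-per-unit is sampler at 30/2, and filling with it alone uses mass 20×2=40. No mix of the others beats 20×30 = 600.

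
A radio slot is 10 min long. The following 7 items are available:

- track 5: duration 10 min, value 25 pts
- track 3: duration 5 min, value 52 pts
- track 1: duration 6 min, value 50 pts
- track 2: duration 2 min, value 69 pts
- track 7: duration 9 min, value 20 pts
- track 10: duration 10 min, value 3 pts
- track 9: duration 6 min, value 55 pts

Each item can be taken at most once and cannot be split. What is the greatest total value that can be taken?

124 pts

Check high-value combinations within 10 min:
- track 2+track 9: duration 2+6=8, value 69+55=124
- track 3+track 2: duration 5+2=7, value 52+69=121
- track 1+track 2: duration 6+2=8, value 50+69=119
- track 2: duration 2, value 69
Best: 124 pts.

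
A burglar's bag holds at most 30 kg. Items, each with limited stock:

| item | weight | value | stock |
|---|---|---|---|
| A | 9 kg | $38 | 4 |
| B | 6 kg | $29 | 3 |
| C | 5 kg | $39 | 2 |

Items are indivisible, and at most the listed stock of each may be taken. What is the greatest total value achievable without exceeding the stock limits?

Best selections within weight 30 and stock limits:
- 3×B + 2×C: weight 28, value 165
- 2×A + 2×C: weight 28, value 154
Best: $165.

$165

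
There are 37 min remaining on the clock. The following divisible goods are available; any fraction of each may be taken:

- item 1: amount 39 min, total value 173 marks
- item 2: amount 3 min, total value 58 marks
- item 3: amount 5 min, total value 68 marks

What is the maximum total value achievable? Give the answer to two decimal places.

Take in order of value per unit:
- item 2 (58/3 per unit): all 3 → value 58, running total 58.00
- item 3 (68/5 per unit): all 5 → value 68, running total 126.00
- item 1 (173/39 per unit): 29 of 39 → value 29×173/39 = 128.6410, running total 254.64
Total 254.64.

254.64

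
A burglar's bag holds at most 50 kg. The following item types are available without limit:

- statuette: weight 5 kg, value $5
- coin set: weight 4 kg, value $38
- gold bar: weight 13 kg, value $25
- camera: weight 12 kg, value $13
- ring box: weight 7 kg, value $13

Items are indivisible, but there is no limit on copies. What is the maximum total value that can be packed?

Best value-per-unit is coin set at 38/4, and filling with it alone uses weight 12×4=48. No mix of the others beats 12×38 = 456.

$456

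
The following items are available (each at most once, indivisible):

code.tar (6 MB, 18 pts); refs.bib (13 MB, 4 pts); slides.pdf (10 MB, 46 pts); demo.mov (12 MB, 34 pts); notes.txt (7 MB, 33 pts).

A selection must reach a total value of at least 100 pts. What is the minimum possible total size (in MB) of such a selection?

29

Subsets with value ≥ 100, sorted by total size:
- slides.pdf+demo.mov+notes.txt: size 29, value 113
- code.tar+slides.pdf+demo.mov+notes.txt: size 35, value 131
Minimum size: 29 MB.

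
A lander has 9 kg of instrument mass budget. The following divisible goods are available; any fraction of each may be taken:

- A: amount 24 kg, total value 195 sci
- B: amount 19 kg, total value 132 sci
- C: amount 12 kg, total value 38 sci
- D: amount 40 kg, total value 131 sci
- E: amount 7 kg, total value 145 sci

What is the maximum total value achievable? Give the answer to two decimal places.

Take in order of value per unit:
- E (145/7 per unit): all 7 → value 145, running total 145.00
- A (195/24 per unit): 2 of 24 → value 2×195/24 = 16.2500, running total 161.25
Total 161.25.

161.25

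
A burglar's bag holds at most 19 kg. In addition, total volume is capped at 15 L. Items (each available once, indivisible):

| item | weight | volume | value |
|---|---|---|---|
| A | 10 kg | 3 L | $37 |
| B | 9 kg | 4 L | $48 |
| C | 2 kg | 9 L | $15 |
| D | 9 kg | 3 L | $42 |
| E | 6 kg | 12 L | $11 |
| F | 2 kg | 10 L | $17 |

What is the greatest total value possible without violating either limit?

$90

Feasible sets respecting both limits:
- B+D: weight 18, volume 7, value 90
- A+B: weight 19, volume 7, value 85
- A+D: weight 19, volume 6, value 79
Best: $90.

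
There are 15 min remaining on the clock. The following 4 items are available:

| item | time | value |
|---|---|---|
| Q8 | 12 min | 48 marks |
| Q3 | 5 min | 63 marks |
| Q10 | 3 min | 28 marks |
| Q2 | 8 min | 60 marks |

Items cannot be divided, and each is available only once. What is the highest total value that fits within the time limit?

Check high-value combinations within 15 min:
- Q3+Q2: time 5+8=13, value 63+60=123
- Q3+Q10: time 5+3=8, value 63+28=91
- Q10+Q2: time 3+8=11, value 28+60=88
Best: 123 marks.

123 marks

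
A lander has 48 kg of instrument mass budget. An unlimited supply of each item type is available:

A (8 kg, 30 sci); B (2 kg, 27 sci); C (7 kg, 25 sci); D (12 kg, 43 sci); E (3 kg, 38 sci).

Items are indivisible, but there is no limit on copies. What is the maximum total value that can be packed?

Best value-per-unit is B at 27/2, and filling with it alone uses mass 24×2=48. No mix of the others beats 24×27 = 648.

648 sci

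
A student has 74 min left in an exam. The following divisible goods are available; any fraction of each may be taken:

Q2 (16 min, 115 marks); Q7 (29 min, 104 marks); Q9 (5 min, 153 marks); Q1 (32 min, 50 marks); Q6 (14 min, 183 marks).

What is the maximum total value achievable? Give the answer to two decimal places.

570.63

Take in order of value per unit:
- Q9 (153/5 per unit): all 5 → value 153, running total 153.00
- Q6 (183/14 per unit): all 14 → value 183, running total 336.00
- Q2 (115/16 per unit): all 16 → value 115, running total 451.00
- Q7 (104/29 per unit): all 29 → value 104, running total 555.00
- Q1 (50/32 per unit): 10 of 32 → value 10×50/32 = 15.6250, running total 570.63
Total 570.63.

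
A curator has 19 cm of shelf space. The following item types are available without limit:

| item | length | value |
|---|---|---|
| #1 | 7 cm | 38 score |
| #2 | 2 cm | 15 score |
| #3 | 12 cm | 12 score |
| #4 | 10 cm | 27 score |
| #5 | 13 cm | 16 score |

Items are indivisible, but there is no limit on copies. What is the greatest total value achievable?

135 score

Best value-per-unit is #2 at 15/2, and filling with it alone uses length 9×2=18. No mix of the others beats 9×15 = 135.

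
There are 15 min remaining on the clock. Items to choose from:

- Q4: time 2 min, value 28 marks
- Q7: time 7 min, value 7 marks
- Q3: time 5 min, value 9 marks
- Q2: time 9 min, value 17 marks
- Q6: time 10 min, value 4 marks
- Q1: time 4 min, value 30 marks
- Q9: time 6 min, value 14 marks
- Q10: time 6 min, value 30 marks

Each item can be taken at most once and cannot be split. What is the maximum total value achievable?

88 marks

Check high-value combinations within 15 min:
- Q4+Q1+Q10: time 2+4+6=12, value 28+30+30=88
- Q4+Q2+Q1: time 2+9+4=15, value 28+17+30=75
- Q4+Q1+Q9: time 2+4+6=12, value 28+30+14=72
- Q4+Q9+Q10: time 2+6+6=14, value 28+14+30=72
Best: 88 marks.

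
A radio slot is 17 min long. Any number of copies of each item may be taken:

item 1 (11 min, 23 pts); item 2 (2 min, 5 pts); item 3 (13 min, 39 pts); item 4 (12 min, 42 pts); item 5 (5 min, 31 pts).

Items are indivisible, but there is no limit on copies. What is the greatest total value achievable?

98 pts

Best value-per-unit is item 5 at 31/5; filling with it alone gives 3×31 = 93.
Optimal mix: 1×item 2 + 3×item 5 → duration 17, value 98.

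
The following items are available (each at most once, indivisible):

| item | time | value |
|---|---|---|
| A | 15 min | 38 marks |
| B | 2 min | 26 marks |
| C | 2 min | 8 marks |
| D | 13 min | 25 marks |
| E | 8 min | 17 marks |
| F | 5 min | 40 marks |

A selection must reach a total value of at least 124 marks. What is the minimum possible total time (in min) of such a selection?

Subsets with value ≥ 124, sorted by total time:
- A+B+C+E+F: time 32, value 129
- A+B+D+F: time 35, value 129
- A+B+C+D+F: time 37, value 137
- A+B+D+E+F: time 43, value 146
Minimum time: 32 min.

32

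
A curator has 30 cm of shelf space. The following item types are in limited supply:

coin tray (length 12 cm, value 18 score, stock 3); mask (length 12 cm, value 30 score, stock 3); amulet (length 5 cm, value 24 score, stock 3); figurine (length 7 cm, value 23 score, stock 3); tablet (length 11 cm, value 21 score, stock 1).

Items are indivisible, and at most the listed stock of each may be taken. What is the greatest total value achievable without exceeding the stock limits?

Top feasible selections:
- 3×amulet + 2×figurine: length 29, value 118
- 1×mask + 3×amulet: length 27, value 102
- 1×mask + 2×amulet + 1×figurine: length 29, value 101
- 3×amulet + 1×figurine: length 22, value 95
Best: 118 score.

118 score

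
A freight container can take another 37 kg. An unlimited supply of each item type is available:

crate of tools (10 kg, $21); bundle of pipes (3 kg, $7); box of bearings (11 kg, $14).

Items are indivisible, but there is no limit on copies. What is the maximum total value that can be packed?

Best value-per-unit is bundle of pipes at 7/3; filling with it alone gives 12×7 = 84.
Optimal mix: 1×crate of tools + 9×bundle of pipes → weight 37, value 84.

$84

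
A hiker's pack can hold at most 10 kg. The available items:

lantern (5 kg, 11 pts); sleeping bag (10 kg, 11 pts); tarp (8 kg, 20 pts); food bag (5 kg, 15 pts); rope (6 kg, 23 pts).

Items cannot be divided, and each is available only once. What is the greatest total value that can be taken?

Check high-value combinations within 10 kg:
- lantern+food bag: weight 5+5=10, value 11+15=26
- rope: weight 6, value 23
- tarp: weight 8, value 20
Best: 26 pts.

26 pts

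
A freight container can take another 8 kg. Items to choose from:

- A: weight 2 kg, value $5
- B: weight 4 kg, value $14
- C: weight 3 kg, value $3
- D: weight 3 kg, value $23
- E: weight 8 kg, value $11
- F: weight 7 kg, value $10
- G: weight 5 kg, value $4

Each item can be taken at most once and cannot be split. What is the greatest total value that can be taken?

$37

Check high-value combinations within 8 kg:
- B+D: weight 4+3=7, value 14+23=37
- A+C+D: weight 2+3+3=8, value 5+3+23=31
- A+D: weight 2+3=5, value 5+23=28
- D+G: weight 3+5=8, value 23+4=27
Best: $37.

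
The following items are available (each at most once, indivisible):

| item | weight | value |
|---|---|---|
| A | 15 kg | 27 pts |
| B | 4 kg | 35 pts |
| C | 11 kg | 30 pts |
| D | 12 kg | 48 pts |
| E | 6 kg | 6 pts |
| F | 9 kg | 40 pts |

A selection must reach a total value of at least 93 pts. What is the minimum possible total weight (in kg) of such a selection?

Subsets with value ≥ 93, sorted by total weight:
- B+C+F: weight 24, value 105
- B+D+F: weight 25, value 123
Minimum weight: 24 kg.

24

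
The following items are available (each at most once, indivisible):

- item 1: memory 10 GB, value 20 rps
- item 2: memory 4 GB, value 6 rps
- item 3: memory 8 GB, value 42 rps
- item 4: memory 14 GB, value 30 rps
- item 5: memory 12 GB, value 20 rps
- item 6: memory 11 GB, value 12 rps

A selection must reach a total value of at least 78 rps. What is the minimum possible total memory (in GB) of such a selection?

26

Subsets with value ≥ 78, sorted by total memory:
- item 2+item 3+item 4: memory 26, value 78
- item 1+item 3+item 5: memory 30, value 82
Minimum memory: 26 GB.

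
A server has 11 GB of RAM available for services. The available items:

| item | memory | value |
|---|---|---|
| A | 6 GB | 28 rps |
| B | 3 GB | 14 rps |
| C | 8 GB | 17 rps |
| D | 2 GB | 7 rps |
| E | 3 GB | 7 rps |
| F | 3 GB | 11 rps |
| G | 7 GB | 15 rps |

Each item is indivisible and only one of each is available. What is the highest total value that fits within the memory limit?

49 rps

Check high-value combinations within 11 GB:
- A+B+D: memory 6+3+2=11, value 28+14+7=49
- A+D+F: memory 6+2+3=11, value 28+7+11=46
- A+B: memory 6+3=9, value 28+14=42
Best: 49 rps.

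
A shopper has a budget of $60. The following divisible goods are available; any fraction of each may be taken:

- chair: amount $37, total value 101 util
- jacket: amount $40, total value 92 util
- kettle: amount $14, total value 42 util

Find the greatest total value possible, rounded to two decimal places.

163.70

Take in order of value per unit:
- kettle (42/14 per unit): all 14 → value 42, running total 42.00
- chair (101/37 per unit): all 37 → value 101, running total 143.00
- jacket (92/40 per unit): 9 of 40 → value 9×92/40 = 20.7000, running total 163.70
Total 163.70.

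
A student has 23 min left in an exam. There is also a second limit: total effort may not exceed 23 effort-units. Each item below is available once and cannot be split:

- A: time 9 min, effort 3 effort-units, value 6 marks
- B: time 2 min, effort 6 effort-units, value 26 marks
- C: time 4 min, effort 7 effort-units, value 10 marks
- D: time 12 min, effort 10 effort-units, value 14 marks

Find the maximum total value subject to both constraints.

50 marks

Feasible sets respecting both limits:
- B+C+D: time 18, effort 23, value 50
- A+B+D: time 23, effort 19, value 46
- A+B+C: time 15, effort 16, value 42
- B+D: time 14, effort 16, value 40
Best: 50 marks.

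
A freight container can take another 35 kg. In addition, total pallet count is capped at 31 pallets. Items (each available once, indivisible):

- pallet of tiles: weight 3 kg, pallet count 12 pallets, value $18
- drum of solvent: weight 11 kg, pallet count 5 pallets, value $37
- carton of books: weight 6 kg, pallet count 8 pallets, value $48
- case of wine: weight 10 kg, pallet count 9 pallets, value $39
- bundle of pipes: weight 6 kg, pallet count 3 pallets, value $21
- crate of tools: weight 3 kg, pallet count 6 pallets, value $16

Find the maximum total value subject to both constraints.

Feasible sets respecting both limits:
- drum of solvent+carton of books+case of wine+bundle of pipes: weight 33, pallet count 25, value 145
- drum of solvent+carton of books+case of wine+crate of tools: weight 30, pallet count 28, value 140
- drum of solvent+carton of books+case of wine: weight 27, pallet count 22, value 124
Best: $145.

$145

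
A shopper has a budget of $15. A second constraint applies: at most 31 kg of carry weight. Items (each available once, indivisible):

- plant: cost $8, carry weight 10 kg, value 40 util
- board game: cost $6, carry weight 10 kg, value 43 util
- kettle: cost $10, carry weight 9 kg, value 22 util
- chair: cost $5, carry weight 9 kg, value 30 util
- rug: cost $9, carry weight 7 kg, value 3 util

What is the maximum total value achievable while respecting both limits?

Feasible sets respecting both limits:
- plant+board game: cost 14, carry weight 20, value 83
- board game+chair: cost 11, carry weight 19, value 73
- plant+chair: cost 13, carry weight 19, value 70
Best: 83 util.

83 util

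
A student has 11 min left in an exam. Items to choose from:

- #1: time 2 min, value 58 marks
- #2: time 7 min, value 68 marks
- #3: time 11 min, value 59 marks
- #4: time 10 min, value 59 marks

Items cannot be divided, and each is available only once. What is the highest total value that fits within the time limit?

126 marks

Check high-value combinations within 11 min:
- #1+#2: time 2+7=9, value 58+68=126
- #2: time 7, value 68
- #4: time 10, value 59
- #3: time 11, value 59
Best: 126 marks.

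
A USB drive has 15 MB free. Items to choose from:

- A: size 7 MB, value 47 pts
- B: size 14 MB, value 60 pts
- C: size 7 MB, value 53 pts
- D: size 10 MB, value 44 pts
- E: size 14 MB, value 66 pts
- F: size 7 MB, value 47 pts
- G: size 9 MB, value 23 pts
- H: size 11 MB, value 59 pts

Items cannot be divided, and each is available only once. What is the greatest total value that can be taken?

Check high-value combinations within 15 MB:
- A+C: size 7+7=14, value 47+53=100
- C+F: size 7+7=14, value 53+47=100
- A+F: size 7+7=14, value 47+47=94
Best: 100 pts.

100 pts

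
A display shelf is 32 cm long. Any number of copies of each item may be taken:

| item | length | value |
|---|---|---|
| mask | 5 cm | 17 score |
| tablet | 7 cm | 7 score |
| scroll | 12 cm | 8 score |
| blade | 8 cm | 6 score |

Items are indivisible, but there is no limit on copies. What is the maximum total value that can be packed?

102 score

Best value-per-unit is mask at 17/5, and filling with it alone uses length 6×5=30. No mix of the others beats 6×17 = 102.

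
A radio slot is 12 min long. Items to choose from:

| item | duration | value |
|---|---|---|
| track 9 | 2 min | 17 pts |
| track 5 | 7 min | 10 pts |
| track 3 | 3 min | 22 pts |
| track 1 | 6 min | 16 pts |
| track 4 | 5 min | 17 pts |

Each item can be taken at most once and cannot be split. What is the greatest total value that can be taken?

Check high-value combinations within 12 min:
- track 9+track 3+track 4: duration 2+3+5=10, value 17+22+17=56
- track 9+track 3+track 1: duration 2+3+6=11, value 17+22+16=55
- track 9+track 5+track 3: duration 2+7+3=12, value 17+10+22=49
Best: 56 pts.

56 pts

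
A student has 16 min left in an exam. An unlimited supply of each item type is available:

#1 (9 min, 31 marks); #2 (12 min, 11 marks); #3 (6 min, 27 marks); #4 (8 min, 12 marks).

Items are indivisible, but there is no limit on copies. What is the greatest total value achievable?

Best value-per-unit is #3 at 27/6; filling with it alone gives 2×27 = 54.
Optimal mix: 1×#1 + 1×#3 → time 15, value 58.

58 marks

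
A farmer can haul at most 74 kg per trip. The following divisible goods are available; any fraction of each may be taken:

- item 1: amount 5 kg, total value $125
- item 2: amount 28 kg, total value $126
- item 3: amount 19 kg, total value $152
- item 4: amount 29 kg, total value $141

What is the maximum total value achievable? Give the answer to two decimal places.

512.50

Take in order of value per unit:
- item 1 (125/5 per unit): all 5 → value 125, running total 125.00
- item 3 (152/19 per unit): all 19 → value 152, running total 277.00
- item 4 (141/29 per unit): all 29 → value 141, running total 418.00
- item 2 (126/28 per unit): 21 of 28 → value 21×126/28 = 94.5000, running total 512.50
Total 512.50.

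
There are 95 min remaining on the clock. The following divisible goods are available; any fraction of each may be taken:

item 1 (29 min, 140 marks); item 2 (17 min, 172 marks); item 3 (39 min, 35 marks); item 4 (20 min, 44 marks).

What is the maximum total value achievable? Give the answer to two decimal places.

Take in order of value per unit:
- item 2 (172/17 per unit): all 17 → value 172, running total 172.00
- item 1 (140/29 per unit): all 29 → value 140, running total 312.00
- item 4 (44/20 per unit): all 20 → value 44, running total 356.00
- item 3 (35/39 per unit): 29 of 39 → value 29×35/39 = 26.0256, running total 382.03
Total 382.03.

382.03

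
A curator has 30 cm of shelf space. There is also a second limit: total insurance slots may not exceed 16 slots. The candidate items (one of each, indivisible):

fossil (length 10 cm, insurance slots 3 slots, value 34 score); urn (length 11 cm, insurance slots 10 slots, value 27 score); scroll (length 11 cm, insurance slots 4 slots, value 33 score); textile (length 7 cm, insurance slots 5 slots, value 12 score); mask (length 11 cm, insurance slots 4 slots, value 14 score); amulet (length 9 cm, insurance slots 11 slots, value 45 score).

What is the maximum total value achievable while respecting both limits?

Feasible sets respecting both limits:
- fossil+scroll+textile: length 28, insurance slots 12, value 79
- fossil+amulet: length 19, insurance slots 14, value 79
- scroll+amulet: length 20, insurance slots 15, value 78
- fossil+scroll: length 21, insurance slots 7, value 67
Best: 79 score.

79 score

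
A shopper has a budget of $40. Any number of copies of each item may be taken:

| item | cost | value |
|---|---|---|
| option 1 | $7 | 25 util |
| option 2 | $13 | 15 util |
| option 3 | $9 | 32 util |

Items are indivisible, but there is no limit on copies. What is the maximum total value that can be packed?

139 util

Best value-per-unit is option 1 at 25/7; filling with it alone gives 5×25 = 125.
Optimal mix: 3×option 1 + 2×option 3 → cost 39, value 139.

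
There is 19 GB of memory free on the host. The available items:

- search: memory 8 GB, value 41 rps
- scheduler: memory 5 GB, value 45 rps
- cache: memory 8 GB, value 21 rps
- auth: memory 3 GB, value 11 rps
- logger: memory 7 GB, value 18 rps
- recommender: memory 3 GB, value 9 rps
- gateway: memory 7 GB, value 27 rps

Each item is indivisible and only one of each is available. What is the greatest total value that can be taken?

106 rps

This is a 0/1 knapsack; check combinations near the capacity.
- search+scheduler+auth+recommender: memory 8+5+3+3=19, value 41+45+11+9=106
- search+scheduler+auth: memory 8+5+3=16, value 41+45+11=97
- search+scheduler+recommender: memory 8+5+3=16, value 41+45+9=95
Best: 106 rps.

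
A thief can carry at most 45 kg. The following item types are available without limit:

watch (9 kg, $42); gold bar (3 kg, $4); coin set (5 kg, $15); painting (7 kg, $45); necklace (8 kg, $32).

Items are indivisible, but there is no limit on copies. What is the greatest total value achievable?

Best value-per-unit is painting at 45/7; filling with it alone gives 6×45 = 270.
Optimal mix: 1×gold bar + 6×painting → weight 45, value 274.

$274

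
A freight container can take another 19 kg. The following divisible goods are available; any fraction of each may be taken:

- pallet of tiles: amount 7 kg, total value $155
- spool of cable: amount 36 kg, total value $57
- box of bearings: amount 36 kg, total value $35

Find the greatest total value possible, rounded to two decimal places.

174.00

Take in order of value per unit:
- pallet of tiles (155/7 per unit): all 7 → value 155, running total 155.00
- spool of cable (57/36 per unit): 12 of 36 → value 12×57/36 = 19.0000, running total 174.00
Total 174.00.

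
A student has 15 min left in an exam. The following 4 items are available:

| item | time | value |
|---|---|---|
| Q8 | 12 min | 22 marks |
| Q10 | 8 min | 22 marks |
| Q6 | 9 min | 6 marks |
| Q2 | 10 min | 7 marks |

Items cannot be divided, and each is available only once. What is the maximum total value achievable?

22 marks

Check high-value combinations within 15 min:
- Q10: time 8, value 22
- Q8: time 12, value 22
- Q2: time 10, value 7
Best: 22 marks.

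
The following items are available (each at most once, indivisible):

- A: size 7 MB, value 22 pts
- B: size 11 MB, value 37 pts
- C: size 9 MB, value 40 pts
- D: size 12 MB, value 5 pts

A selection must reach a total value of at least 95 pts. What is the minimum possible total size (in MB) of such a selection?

Subsets with value ≥ 95, sorted by total size:
- A+B+C: size 27, value 99
- A+B+C+D: size 39, value 104
Minimum size: 27 MB.

27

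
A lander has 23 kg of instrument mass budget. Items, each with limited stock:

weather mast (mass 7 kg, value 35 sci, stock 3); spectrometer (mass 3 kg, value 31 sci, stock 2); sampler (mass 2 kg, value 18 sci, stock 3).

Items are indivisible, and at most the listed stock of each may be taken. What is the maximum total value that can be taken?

155 sci

Top feasible selections:
- 2×weather mast + 1×spectrometer + 3×sampler: mass 23, value 155
- 1×weather mast + 2×spectrometer + 3×sampler: mass 19, value 151
Best: 155 sci.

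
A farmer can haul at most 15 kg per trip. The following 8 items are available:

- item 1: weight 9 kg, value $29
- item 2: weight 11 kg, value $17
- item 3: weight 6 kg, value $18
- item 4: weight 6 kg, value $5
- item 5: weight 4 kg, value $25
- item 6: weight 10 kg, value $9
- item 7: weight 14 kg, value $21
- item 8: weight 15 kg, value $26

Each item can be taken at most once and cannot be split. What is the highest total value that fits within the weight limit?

Check high-value combinations within 15 kg:
- item 1+item 5: weight 9+4=13, value 29+25=54
- item 1+item 3: weight 9+6=15, value 29+18=47
- item 3+item 5: weight 6+4=10, value 18+25=43
- item 2+item 5: weight 11+4=15, value 17+25=42
- item 5+item 6: weight 4+10=14, value 25+9=34
Best: $54.

$54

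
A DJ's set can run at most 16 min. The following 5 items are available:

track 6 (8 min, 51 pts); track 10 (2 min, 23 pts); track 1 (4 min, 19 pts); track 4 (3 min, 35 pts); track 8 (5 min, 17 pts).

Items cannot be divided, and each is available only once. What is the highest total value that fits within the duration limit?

109 pts

Check high-value combinations within 16 min:
- track 6+track 10+track 4: duration 8+2+3=13, value 51+23+35=109
- track 6+track 1+track 4: duration 8+4+3=15, value 51+19+35=105
- track 6+track 4+track 8: duration 8+3+5=16, value 51+35+17=103
- track 10+track 1+track 4+track 8: duration 2+4+3+5=14, value 23+19+35+17=94
- track 6+track 10+track 1: duration 8+2+4=14, value 51+23+19=93
Best: 109 pts.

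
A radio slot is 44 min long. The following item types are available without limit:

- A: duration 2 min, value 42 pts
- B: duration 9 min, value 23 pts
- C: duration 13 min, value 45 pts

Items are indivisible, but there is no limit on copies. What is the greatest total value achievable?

924 pts

Best value-per-unit is A at 42/2, and filling with it alone uses duration 22×2=44. No mix of the others beats 22×42 = 924.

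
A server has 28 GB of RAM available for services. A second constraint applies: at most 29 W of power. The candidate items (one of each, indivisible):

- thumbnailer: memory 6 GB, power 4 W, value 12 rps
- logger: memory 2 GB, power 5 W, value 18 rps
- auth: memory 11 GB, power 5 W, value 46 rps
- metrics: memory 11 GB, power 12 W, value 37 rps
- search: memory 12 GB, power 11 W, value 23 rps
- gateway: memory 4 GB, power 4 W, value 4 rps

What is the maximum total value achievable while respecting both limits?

Feasible sets respecting both limits:
- logger+auth+metrics+gateway: memory 28, power 26, value 105
- logger+auth+metrics: memory 24, power 22, value 101
- thumbnailer+auth+metrics: memory 28, power 21, value 95
- logger+auth+search: memory 25, power 21, value 87
Best: 105 rps.

105 rps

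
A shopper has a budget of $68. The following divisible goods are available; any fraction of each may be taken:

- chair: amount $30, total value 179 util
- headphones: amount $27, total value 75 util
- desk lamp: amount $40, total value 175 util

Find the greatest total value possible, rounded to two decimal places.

Take in order of value per unit:
- chair (179/30 per unit): all 30 → value 179, running total 179.00
- desk lamp (175/40 per unit): 38 of 40 → value 38×175/40 = 166.2500, running total 345.25
Total 345.25.

345.25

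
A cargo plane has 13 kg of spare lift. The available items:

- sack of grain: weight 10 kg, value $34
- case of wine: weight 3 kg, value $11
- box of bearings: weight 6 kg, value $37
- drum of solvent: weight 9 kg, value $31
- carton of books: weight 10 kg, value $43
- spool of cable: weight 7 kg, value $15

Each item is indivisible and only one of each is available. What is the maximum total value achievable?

Check high-value combinations within 13 kg:
- case of wine+carton of books: weight 3+10=13, value 11+43=54
- box of bearings+spool of cable: weight 6+7=13, value 37+15=52
- case of wine+box of bearings: weight 3+6=9, value 11+37=48
- sack of grain+case of wine: weight 10+3=13, value 34+11=45
- carton of books: weight 10, value 43
Best: $54.

$54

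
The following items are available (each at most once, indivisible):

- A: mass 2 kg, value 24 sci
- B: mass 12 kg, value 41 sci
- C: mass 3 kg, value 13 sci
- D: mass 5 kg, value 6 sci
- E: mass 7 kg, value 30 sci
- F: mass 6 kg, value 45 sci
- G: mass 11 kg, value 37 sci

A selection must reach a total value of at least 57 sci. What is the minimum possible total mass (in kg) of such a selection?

Subsets with value ≥ 57, sorted by total mass:
- A+F: mass 8, value 69
- C+F: mass 9, value 58
- A+C+F: mass 11, value 82
Minimum mass: 8 kg.

8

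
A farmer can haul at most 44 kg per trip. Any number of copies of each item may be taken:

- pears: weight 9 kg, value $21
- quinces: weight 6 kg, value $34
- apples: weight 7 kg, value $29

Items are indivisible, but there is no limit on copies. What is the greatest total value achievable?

Best value-per-unit is quinces at 34/6, and filling with it alone uses weight 7×6=42. No mix of the others beats 7×34 = 238.

$238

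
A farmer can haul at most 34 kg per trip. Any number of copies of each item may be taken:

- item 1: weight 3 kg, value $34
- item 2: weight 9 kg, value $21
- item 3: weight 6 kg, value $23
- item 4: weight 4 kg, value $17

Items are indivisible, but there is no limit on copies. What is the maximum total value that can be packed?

Best value-per-unit is item 1 at 34/3, and filling with it alone uses weight 11×3=33. No mix of the others beats 11×34 = 374.

$374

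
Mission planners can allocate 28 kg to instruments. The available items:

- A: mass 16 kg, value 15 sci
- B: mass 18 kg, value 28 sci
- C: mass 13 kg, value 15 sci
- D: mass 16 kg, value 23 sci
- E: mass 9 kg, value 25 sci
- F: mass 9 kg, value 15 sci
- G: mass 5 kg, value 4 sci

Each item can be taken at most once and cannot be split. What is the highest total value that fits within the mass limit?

This is a 0/1 knapsack; check combinations near the capacity.
- B+E: mass 18+9=27, value 28+25=53
- D+E: mass 16+9=25, value 23+25=48
- E+F+G: mass 9+9+5=23, value 25+15+4=44
Best: 53 sci.

53 sci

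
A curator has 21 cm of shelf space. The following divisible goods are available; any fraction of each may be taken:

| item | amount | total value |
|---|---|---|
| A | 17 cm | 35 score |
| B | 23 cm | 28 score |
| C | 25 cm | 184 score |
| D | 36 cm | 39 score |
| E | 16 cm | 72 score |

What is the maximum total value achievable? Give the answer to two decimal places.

Take in order of value per unit:
- C (184/25 per unit): 21 of 25 → value 21×184/25 = 154.5600, running total 154.56
Total 154.56.

154.56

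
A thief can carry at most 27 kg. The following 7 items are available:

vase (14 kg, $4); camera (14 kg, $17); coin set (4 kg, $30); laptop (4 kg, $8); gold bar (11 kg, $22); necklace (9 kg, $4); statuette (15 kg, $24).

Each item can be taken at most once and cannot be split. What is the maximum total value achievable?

$62

Check high-value combinations within 27 kg:
- coin set+laptop+statuette: weight 4+4+15=23, value 30+8+24=62
- coin set+laptop+gold bar: weight 4+4+11=19, value 30+8+22=60
- coin set+gold bar+necklace: weight 4+11+9=24, value 30+22+4=56
Best: $62.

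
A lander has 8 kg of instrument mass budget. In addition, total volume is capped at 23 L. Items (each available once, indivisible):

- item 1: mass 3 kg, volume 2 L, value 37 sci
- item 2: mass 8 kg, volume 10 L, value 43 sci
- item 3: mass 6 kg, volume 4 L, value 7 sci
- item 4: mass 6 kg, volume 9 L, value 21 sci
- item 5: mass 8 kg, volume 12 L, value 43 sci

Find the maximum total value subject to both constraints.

43 sci

Feasible sets respecting both limits:
- item 2: mass 8, volume 10, value 43
- item 5: mass 8, volume 12, value 43
- item 1: mass 3, volume 2, value 37
Best: 43 sci.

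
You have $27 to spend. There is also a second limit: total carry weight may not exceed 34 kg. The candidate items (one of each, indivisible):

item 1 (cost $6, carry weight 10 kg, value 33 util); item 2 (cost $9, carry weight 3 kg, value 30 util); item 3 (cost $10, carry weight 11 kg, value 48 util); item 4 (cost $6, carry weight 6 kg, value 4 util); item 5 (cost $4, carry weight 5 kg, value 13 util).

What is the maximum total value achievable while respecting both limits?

Feasible sets respecting both limits:
- item 1+item 2+item 3: cost 25, carry weight 24, value 111
- item 1+item 3+item 4+item 5: cost 26, carry weight 32, value 98
- item 1+item 3+item 5: cost 20, carry weight 26, value 94
Best: 111 util.

111 util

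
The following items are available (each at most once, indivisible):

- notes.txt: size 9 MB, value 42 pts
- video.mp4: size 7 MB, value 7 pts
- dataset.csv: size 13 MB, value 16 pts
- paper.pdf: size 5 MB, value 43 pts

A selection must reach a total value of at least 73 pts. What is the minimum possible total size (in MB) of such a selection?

14

Subsets with value ≥ 73, sorted by total size:
- notes.txt+paper.pdf: size 14, value 85
- notes.txt+video.mp4+paper.pdf: size 21, value 92
- notes.txt+dataset.csv+paper.pdf: size 27, value 101
- notes.txt+video.mp4+dataset.csv+paper.pdf: size 34, value 108
Minimum size: 14 MB.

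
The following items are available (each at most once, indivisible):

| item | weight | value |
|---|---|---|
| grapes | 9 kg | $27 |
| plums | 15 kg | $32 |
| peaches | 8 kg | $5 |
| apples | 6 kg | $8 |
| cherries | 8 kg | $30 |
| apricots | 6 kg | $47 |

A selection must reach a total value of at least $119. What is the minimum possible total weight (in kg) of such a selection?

38

Subsets with value ≥ 119, sorted by total weight:
- grapes+plums+cherries+apricots: weight 38, value 136
- plums+peaches+apples+cherries+apricots: weight 43, value 122
- grapes+plums+apples+cherries+apricots: weight 44, value 144
Minimum weight: 38 kg.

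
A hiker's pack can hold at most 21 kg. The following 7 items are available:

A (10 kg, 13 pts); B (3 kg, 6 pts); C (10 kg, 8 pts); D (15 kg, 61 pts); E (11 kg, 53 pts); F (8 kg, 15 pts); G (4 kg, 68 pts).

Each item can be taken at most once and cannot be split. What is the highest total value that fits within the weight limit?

Check high-value combinations within 21 kg:
- D+G: weight 15+4=19, value 61+68=129
- B+E+G: weight 3+11+4=18, value 6+53+68=127
- E+G: weight 11+4=15, value 53+68=121
- B+F+G: weight 3+8+4=15, value 6+15+68=89
- A+B+G: weight 10+3+4=17, value 13+6+68=87
Best: 129 pts.

129 pts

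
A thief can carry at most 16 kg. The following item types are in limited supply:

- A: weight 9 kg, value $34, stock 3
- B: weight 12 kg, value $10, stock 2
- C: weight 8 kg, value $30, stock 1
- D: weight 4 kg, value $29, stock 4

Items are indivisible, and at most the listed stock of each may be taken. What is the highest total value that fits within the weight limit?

Best selections within weight 16 and stock limits:
- 4×D: weight 16, value 116
- 1×C + 2×D: weight 16, value 88
- 3×D: weight 12, value 87
Best: $116.

$116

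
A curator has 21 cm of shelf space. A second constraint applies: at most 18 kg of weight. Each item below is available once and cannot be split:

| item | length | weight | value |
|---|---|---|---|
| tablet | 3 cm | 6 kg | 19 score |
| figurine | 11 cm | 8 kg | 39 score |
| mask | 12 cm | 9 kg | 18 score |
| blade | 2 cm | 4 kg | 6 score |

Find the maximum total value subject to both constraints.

64 score

Feasible sets respecting both limits:
- tablet+figurine+blade: length 16, weight 18, value 64
- tablet+figurine: length 14, weight 14, value 58
- figurine+blade: length 13, weight 12, value 45
Best: 64 score.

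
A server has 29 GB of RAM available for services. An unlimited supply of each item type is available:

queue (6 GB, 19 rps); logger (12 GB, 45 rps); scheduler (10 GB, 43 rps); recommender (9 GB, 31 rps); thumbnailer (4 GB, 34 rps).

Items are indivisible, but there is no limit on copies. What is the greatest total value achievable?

Best value-per-unit is thumbnailer at 34/4, and filling with it alone uses memory 7×4=28. No mix of the others beats 7×34 = 238.

238 rps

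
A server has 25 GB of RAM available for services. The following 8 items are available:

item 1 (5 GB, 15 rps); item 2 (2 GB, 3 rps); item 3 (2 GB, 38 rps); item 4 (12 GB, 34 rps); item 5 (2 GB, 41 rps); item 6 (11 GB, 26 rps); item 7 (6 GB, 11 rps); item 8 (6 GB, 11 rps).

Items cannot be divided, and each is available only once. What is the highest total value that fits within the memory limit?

131 rps

Check high-value combinations within 25 GB:
- item 1+item 2+item 3+item 4+item 5: memory 5+2+2+12+2=23, value 15+3+38+34+41=131
- item 1+item 3+item 4+item 5: memory 5+2+12+2=21, value 15+38+34+41=128
- item 2+item 3+item 4+item 5+item 7: memory 2+2+12+2+6=24, value 3+38+34+41+11=127
- item 2+item 3+item 4+item 5+item 8: memory 2+2+12+2+6=24, value 3+38+34+41+11=127
Best: 131 rps.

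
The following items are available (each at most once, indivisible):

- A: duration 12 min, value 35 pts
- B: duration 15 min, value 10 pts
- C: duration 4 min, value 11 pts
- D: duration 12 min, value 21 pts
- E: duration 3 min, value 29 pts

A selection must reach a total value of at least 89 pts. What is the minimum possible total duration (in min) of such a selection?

Subsets with value ≥ 89, sorted by total duration:
- A+C+D+E: duration 31, value 96
- A+B+D+E: duration 42, value 95
- A+B+C+D+E: duration 46, value 106
Minimum duration: 31 min.

31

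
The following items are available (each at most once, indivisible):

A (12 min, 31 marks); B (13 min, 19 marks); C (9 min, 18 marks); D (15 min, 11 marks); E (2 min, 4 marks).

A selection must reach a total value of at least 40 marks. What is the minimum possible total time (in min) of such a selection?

Subsets with value ≥ 40, sorted by total time:
- A+C: time 21, value 49
- A+C+E: time 23, value 53
- B+C+E: time 24, value 41
- A+B: time 25, value 50
Minimum time: 21 min.

21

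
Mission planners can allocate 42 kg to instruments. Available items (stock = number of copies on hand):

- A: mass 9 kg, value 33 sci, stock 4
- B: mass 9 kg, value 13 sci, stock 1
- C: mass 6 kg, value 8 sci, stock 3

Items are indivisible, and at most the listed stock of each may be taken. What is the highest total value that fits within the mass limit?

Best selections within mass 42 and stock limits:
- 4×A + 1×C: mass 42, value 140
- 4×A: mass 36, value 132
- 3×A + 1×B + 1×C: mass 42, value 120
Best: 140 sci.

140 sci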